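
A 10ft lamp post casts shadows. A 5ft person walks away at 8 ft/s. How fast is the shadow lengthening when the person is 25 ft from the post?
8 ft/s

By similar triangles: 10/(x+s) = 5/s
Solving: s = 5x/5
ds/dt = 5/5 · dx/dt = 1 · 8 = 8 ft/s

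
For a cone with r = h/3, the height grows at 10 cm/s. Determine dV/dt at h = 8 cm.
640π/9 cm³/s

V = (1/3)π(h/3)²h = πh³/27
dV/dt = πh²/9 · 10
At h = 8: dV/dt = 640π/9 cm³/s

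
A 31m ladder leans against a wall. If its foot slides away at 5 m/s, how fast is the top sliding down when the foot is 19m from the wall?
19√6/12 ≈ 3.878 m/s

x² + y² = 31²
2x·dx/dt + 2y·dy/dt = 0
dy/dt = -x/y · dx/dt = -19/(10√6) · 5 = -19√6/12 m/s
The top is descending at 19√6/12 ≈ 3.878 m/s.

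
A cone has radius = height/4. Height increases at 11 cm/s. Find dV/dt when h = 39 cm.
16731π/16 cm³/s

V = (1/3)π(h/4)²h = πh³/48
dV/dt = πh²/16 · 11
At h = 39: dV/dt = 16731π/16 cm³/s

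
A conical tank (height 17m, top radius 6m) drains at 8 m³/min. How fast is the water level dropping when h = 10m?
289/(450π) ≈ 0.2044 m/min

r/h = 6/17, so r = (6/17)h
V = (1/3)πr²h = (1/3)π((6/17)h)²h = (12/289)πh³
dV/dh = (36/289)πh²
dh/dt = (dV/dt)/(dV/dh) = -8/((36/289)π·10²) = -289/(450π) m/min
The level is dropping at 289/(450π) ≈ 0.2044 m/min.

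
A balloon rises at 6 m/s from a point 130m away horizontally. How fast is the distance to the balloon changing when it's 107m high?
642√28349/28349 ≈ 3.813 m/s

z² = 130² + y²
z = √(130² + 107²) = √28349
dz/dt = y/z · dy/dt = 107/√28349 · 6 = 642√28349/28349 ≈ 3.813 m/s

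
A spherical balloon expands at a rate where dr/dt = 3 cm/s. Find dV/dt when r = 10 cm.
1200π cm³/s

V = (4/3)πr³
dV/dt = dV/dr · dr/dt = 4πr² · 3
At r = 10: dV/dt = 1200π cm³/s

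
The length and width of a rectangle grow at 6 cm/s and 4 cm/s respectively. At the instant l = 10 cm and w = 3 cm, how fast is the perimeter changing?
20 cm/s

P = 2(l + w)
dP/dt = 2(dl/dt + dw/dt) = 2(6 + 4) = 20 cm/s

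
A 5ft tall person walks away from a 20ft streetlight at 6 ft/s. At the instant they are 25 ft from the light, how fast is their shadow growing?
2 ft/s

By similar triangles: 20/(x+s) = 5/s
Solving: s = 5x/15
ds/dt = 5/15 · dx/dt = 1/3 · 6 = 2 ft/s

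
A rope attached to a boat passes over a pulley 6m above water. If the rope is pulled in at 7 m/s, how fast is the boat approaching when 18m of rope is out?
21√2/4 ≈ 7.425 m/s

rope² = x² + 6²
x = √(18² - 6²) = 12√2
dx/dt = (rope/x) · d(rope)/dt = (18/(12√2)) · (-7) = -21√2/4 m/s
The boat approaches at 21√2/4 ≈ 7.425 m/s.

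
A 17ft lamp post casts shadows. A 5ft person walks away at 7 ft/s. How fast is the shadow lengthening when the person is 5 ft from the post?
35/12 ft/s

By similar triangles: 17/(x+s) = 5/s
Solving: s = 5x/12
ds/dt = 5/12 · dx/dt = 5/12 · 7 = 35/12 ft/s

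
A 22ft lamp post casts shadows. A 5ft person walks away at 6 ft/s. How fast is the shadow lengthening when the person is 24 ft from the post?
30/17 ft/s

By similar triangles: 22/(x+s) = 5/s
Solving: s = 5x/17
ds/dt = 5/17 · dx/dt = 5/17 · 6 = 30/17 ft/s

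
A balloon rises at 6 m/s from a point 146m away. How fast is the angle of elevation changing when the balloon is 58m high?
0.035494 rad/s

tan(θ) = y/146
sec²(θ) · dθ/dt = (1/146) · dy/dt
dθ/dt = cos²(θ)/146 · 6 = 146/(146² + 58²) · 6
dθ/dt = 0.035494 rad/s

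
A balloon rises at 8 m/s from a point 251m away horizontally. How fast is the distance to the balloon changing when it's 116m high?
928√76457/76457 ≈ 3.356 m/s

z² = 251² + y²
z = √(251² + 116²) = √76457
dz/dt = y/z · dy/dt = 116/√76457 · 8 = 928√76457/76457 ≈ 3.356 m/s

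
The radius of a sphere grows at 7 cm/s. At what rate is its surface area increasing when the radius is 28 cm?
1568π cm²/s

S = 4πr²
dS/dt = dS/dr · dr/dt = 8πr · 7
At r = 28: dS/dt = 1568π cm²/s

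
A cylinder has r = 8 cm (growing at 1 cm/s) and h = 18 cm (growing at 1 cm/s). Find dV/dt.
352π cm³/s

V = πr²h
dV/dt = 2πrh·dr/dt + πr²·dh/dt
= 2π(8)(18)(1) + π(8)²(1)
= 352π cm³/s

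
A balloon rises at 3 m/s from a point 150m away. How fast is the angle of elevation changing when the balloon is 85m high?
0.015139 rad/s

tan(θ) = y/150
sec²(θ) · dθ/dt = (1/150) · dy/dt
dθ/dt = cos²(θ)/150 · 3 = 150/(150² + 85²) · 3
dθ/dt = 0.015139 rad/s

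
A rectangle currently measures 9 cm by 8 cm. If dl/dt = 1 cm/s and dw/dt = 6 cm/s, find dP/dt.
14 cm/s

P = 2(l + w)
dP/dt = 2(dl/dt + dw/dt) = 2(1 + 6) = 14 cm/s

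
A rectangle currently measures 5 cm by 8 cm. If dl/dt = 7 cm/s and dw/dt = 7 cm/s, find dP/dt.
28 cm/s

P = 2(l + w)
dP/dt = 2(dl/dt + dw/dt) = 2(7 + 7) = 28 cm/s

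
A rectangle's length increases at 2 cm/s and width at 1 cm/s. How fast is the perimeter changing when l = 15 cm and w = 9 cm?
6 cm/s

P = 2(l + w)
dP/dt = 2(dl/dt + dw/dt) = 2(2 + 1) = 6 cm/s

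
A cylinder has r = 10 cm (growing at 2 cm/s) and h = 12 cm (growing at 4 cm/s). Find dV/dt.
880π cm³/s

V = πr²h
dV/dt = 2πrh·dr/dt + πr²·dh/dt
= 2π(10)(12)(2) + π(10)²(4)
= 880π cm³/s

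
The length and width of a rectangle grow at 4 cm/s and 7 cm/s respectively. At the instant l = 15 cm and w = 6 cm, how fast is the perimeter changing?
22 cm/s

P = 2(l + w)
dP/dt = 2(dl/dt + dw/dt) = 2(4 + 7) = 22 cm/s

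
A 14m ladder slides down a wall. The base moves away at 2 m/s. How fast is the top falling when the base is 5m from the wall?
10√19/57 ≈ 0.7647 m/s

x² + y² = 14²
2x·dx/dt + 2y·dy/dt = 0
dy/dt = -x/y · dx/dt = -5/(3√19) · 2 = -10√19/57 m/s
The top is descending at 10√19/57 ≈ 0.7647 m/s.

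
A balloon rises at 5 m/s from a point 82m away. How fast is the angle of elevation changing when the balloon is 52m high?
0.043487 rad/s

tan(θ) = y/82
sec²(θ) · dθ/dt = (1/82) · dy/dt
dθ/dt = cos²(θ)/82 · 5 = 82/(82² + 52²) · 5
dθ/dt = 0.043487 rad/s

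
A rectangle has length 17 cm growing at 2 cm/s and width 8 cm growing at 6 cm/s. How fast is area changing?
118 cm²/s

A = lw
dA/dt = w·dl/dt + l·dw/dt = 8·2 + 17·6 = 118 cm²/s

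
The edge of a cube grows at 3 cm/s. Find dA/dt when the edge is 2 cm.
72 cm²/s

A = 6s²
dA/dt = 12s · ds/dt = 12·2·3 = 72 cm²/s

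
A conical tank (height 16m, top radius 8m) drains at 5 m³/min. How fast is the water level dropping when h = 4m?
5/(4π) ≈ 0.3979 m/min

r/h = 8/16, so r = (1/2)h
V = (1/3)πr²h = (1/3)π((1/2)h)²h = (1/12)πh³
dV/dh = (1/4)πh²
dh/dt = (dV/dt)/(dV/dh) = -5/((1/4)π·4²) = -5/(4π) m/min
The level is dropping at 5/(4π) ≈ 0.3979 m/min.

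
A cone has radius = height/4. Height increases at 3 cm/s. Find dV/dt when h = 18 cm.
243π/4 cm³/s

V = (1/3)π(h/4)²h = πh³/48
dV/dt = πh²/16 · 3
At h = 18: dV/dt = 243π/4 cm³/s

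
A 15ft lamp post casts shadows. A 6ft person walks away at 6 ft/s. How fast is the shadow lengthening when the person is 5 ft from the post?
4 ft/s

By similar triangles: 15/(x+s) = 6/s
Solving: s = 6x/9
ds/dt = 6/9 · dx/dt = 2/3 · 6 = 4 ft/s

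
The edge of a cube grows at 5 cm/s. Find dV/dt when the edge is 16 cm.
3840 cm³/s

V = s³
dV/dt = 3s² · ds/dt = 3·16²·5 = 3840 cm³/s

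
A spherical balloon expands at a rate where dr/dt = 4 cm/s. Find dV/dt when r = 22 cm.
7744π cm³/s

V = (4/3)πr³
dV/dt = dV/dr · dr/dt = 4πr² · 4
At r = 22: dV/dt = 7744π cm³/s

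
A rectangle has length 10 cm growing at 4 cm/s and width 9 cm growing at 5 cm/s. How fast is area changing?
86 cm²/s

A = lw
dA/dt = w·dl/dt + l·dw/dt = 9·4 + 10·5 = 86 cm²/s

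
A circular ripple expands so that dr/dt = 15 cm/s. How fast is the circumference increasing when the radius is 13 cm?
30π cm/s

C = 2πr
dC/dt = 2π · dr/dt = 2π · 15 = 30π cm/s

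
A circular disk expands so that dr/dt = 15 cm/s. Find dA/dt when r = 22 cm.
660π cm²/s

A = πr²
dA/dt = 2πr · dr/dt = 2π(22)(15) = 660π cm²/s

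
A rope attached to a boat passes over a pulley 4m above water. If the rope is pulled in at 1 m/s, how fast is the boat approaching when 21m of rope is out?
21√17/85 ≈ 1.019 m/s

rope² = x² + 4²
x = √(21² - 4²) = 5√17
dx/dt = (rope/x) · d(rope)/dt = (21/(5√17)) · (-1) = -21√17/85 m/s
The boat approaches at 21√17/85 ≈ 1.019 m/s.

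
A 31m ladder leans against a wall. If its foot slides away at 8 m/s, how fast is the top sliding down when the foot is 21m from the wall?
42√130/65 ≈ 7.367 m/s

x² + y² = 31²
2x·dx/dt + 2y·dy/dt = 0
dy/dt = -x/y · dx/dt = -21/(2√130) · 8 = -42√130/65 m/s
The top is descending at 42√130/65 ≈ 7.367 m/s.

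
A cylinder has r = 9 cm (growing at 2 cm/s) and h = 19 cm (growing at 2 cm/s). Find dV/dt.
846π cm³/s

V = πr²h
dV/dt = 2πrh·dr/dt + πr²·dh/dt
= 2π(9)(19)(2) + π(9)²(2)
= 846π cm³/s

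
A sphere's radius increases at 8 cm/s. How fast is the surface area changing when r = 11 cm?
704π cm²/s

S = 4πr²
dS/dt = dS/dr · dr/dt = 8πr · 8
At r = 11: dS/dt = 704π cm²/s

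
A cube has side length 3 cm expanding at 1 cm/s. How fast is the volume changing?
27 cm³/s

V = s³
dV/dt = 3s² · ds/dt = 3·3²·1 = 27 cm³/s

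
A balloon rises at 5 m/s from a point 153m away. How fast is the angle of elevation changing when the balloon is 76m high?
0.026212 rad/s

tan(θ) = y/153
sec²(θ) · dθ/dt = (1/153) · dy/dt
dθ/dt = cos²(θ)/153 · 5 = 153/(153² + 76²) · 5
dθ/dt = 0.026212 rad/s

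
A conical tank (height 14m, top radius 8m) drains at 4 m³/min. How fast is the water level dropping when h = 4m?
49/(64π) ≈ 0.2437 m/min

r/h = 8/14, so r = (4/7)h
V = (1/3)πr²h = (1/3)π((4/7)h)²h = (16/147)πh³
dV/dh = (16/49)πh²
dh/dt = (dV/dt)/(dV/dh) = -4/((16/49)π·4²) = -49/(64π) m/min
The level is dropping at 49/(64π) ≈ 0.2437 m/min.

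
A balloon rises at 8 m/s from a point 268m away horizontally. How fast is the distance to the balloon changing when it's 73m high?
584√77153/77153 ≈ 2.103 m/s

z² = 268² + y²
z = √(268² + 73²) = √77153
dz/dt = y/z · dy/dt = 73/√77153 · 8 = 584√77153/77153 ≈ 2.103 m/s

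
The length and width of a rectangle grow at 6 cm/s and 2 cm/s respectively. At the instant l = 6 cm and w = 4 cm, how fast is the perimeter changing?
16 cm/s

P = 2(l + w)
dP/dt = 2(dl/dt + dw/dt) = 2(6 + 2) = 16 cm/s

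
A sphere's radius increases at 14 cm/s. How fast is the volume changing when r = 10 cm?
5600π cm³/s

V = (4/3)πr³
dV/dt = dV/dr · dr/dt = 4πr² · 14
At r = 10: dV/dt = 5600π cm³/s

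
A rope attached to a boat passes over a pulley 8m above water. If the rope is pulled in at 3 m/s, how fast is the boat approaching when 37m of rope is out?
37√145/145 ≈ 3.073 m/s

rope² = x² + 8²
x = √(37² - 8²) = 3√145
dx/dt = (rope/x) · d(rope)/dt = (37/(3√145)) · (-3) = -37√145/145 m/s
The boat approaches at 37√145/145 ≈ 3.073 m/s.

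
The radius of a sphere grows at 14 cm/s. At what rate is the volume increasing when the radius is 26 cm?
37856π cm³/s

V = (4/3)πr³
dV/dt = dV/dr · dr/dt = 4πr² · 14
At r = 26: dV/dt = 37856π cm³/s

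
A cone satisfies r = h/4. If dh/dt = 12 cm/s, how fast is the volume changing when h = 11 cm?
363π/4 cm³/s

V = (1/3)π(h/4)²h = πh³/48
dV/dt = πh²/16 · 12
At h = 11: dV/dt = 363π/4 cm³/s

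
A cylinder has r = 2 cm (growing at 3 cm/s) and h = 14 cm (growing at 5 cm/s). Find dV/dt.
188π cm³/s

V = πr²h
dV/dt = 2πrh·dr/dt + πr²·dh/dt
= 2π(2)(14)(3) + π(2)²(5)
= 188π cm³/s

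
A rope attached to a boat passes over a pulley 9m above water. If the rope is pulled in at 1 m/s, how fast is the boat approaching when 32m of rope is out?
32√943/943 ≈ 1.042 m/s

rope² = x² + 9²
x = √(32² - 9²) = √943
dx/dt = (rope/x) · d(rope)/dt = (32/√943) · (-1) = -32√943/943 m/s
The boat approaches at 32√943/943 ≈ 1.042 m/s.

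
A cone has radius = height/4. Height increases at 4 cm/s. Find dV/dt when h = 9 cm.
81π/4 cm³/s

V = (1/3)π(h/4)²h = πh³/48
dV/dt = πh²/16 · 4
At h = 9: dV/dt = 81π/4 cm³/s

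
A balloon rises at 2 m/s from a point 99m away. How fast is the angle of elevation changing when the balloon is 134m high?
0.007133 rad/s

tan(θ) = y/99
sec²(θ) · dθ/dt = (1/99) · dy/dt
dθ/dt = cos²(θ)/99 · 2 = 99/(99² + 134²) · 2
dθ/dt = 0.007133 rad/s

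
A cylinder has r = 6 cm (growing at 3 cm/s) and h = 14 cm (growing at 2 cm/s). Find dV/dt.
576π cm³/s

V = πr²h
dV/dt = 2πrh·dr/dt + πr²·dh/dt
= 2π(6)(14)(3) + π(6)²(2)
= 576π cm³/s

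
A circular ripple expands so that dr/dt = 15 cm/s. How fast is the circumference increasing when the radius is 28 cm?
30π cm/s

C = 2πr
dC/dt = 2π · dr/dt = 2π · 15 = 30π cm/s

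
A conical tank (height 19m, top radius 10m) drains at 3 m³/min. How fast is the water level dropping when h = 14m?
1083/(19600π) ≈ 0.01759 m/min

r/h = 10/19, so r = (10/19)h
V = (1/3)πr²h = (1/3)π((10/19)h)²h = (100/1083)πh³
dV/dh = (100/361)πh²
dh/dt = (dV/dt)/(dV/dh) = -3/((100/361)π·14²) = -1083/(19600π) m/min
The level is dropping at 1083/(19600π) ≈ 0.01759 m/min.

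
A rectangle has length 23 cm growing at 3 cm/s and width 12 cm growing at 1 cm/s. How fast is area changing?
59 cm²/s

A = lw
dA/dt = w·dl/dt + l·dw/dt = 12·3 + 23·1 = 59 cm²/s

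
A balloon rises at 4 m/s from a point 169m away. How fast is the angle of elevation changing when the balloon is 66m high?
0.020537 rad/s

tan(θ) = y/169
sec²(θ) · dθ/dt = (1/169) · dy/dt
dθ/dt = cos²(θ)/169 · 4 = 169/(169² + 66²) · 4
dθ/dt = 0.020537 rad/s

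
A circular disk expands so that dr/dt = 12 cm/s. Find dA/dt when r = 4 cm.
96π cm²/s

A = πr²
dA/dt = 2πr · dr/dt = 2π(4)(12) = 96π cm²/s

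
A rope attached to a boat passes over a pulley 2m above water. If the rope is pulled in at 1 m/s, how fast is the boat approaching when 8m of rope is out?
4√15/15 ≈ 1.033 m/s

rope² = x² + 2²
x = √(8² - 2²) = 2√15
dx/dt = (rope/x) · d(rope)/dt = (8/(2√15)) · (-1) = -4√15/15 m/s
The boat approaches at 4√15/15 ≈ 1.033 m/s.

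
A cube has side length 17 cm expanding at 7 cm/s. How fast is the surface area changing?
1428 cm²/s

A = 6s²
dA/dt = 12s · ds/dt = 12·17·7 = 1428 cm²/s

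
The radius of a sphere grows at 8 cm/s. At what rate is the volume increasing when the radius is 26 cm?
21632π cm³/s

V = (4/3)πr³
dV/dt = dV/dr · dr/dt = 4πr² · 8
At r = 26: dV/dt = 21632π cm³/s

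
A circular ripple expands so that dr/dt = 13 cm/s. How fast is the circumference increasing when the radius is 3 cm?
26π cm/s

C = 2πr
dC/dt = 2π · dr/dt = 2π · 13 = 26π cm/s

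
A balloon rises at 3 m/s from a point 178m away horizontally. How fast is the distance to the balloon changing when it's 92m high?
138√10037/10037 ≈ 1.377 m/s

z² = 178² + y²
z = √(178² + 92²) = 2√10037
dz/dt = y/z · dy/dt = 92/(2√10037) · 3 = 138√10037/10037 ≈ 1.377 m/s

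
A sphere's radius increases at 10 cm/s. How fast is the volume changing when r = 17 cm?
11560π cm³/s

V = (4/3)πr³
dV/dt = dV/dr · dr/dt = 4πr² · 10
At r = 17: dV/dt = 11560π cm³/s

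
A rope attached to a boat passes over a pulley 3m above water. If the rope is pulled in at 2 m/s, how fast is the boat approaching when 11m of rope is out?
11√7/14 ≈ 2.079 m/s

rope² = x² + 3²
x = √(11² - 3²) = 4√7
dx/dt = (rope/x) · d(rope)/dt = (11/(4√7)) · (-2) = -11√7/14 m/s
The boat approaches at 11√7/14 ≈ 2.079 m/s.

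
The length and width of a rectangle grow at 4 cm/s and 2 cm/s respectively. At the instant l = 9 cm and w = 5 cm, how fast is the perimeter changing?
12 cm/s

P = 2(l + w)
dP/dt = 2(dl/dt + dw/dt) = 2(4 + 2) = 12 cm/s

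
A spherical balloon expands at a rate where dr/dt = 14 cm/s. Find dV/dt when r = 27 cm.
40824π cm³/s

V = (4/3)πr³
dV/dt = dV/dr · dr/dt = 4πr² · 14
At r = 27: dV/dt = 40824π cm³/s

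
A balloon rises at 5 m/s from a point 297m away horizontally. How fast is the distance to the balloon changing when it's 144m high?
16√1345/269 ≈ 2.181 m/s

z² = 297² + y²
z = √(297² + 144²) = 9√1345
dz/dt = y/z · dy/dt = 144/(9√1345) · 5 = 16√1345/269 ≈ 2.181 m/s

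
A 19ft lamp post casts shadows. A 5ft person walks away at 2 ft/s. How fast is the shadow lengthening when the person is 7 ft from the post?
5/7 ft/s

By similar triangles: 19/(x+s) = 5/s
Solving: s = 5x/14
ds/dt = 5/14 · dx/dt = 5/14 · 2 = 5/7 ft/s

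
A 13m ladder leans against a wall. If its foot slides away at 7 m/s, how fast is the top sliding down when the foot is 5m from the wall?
35/12 ≈ 2.917 m/s

x² + y² = 13²
2x·dx/dt + 2y·dy/dt = 0
dy/dt = -x/y · dx/dt = -5/12 · 7 = -35/12 m/s
The top is descending at 35/12 ≈ 2.917 m/s.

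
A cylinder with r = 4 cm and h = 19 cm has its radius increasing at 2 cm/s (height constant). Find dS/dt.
108π cm²/s

S = 2πrh + 2πr² (lateral + bases)
dS/dt = (2πh + 4πr)·dr/dt = (2π·19 + 4π·4)·2
= 108π cm²/s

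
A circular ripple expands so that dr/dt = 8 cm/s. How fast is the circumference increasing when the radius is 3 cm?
16π cm/s

C = 2πr
dC/dt = 2π · dr/dt = 2π · 8 = 16π cm/s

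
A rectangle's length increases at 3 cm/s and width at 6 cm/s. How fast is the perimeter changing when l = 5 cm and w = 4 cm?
18 cm/s

P = 2(l + w)
dP/dt = 2(dl/dt + dw/dt) = 2(3 + 6) = 18 cm/s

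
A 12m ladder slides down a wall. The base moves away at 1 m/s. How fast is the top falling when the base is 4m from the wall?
√2/4 ≈ 0.3536 m/s

x² + y² = 12²
2x·dx/dt + 2y·dy/dt = 0
dy/dt = -x/y · dx/dt = -4/(8√2) · 1 = -√2/4 m/s
The top is descending at √2/4 ≈ 0.3536 m/s.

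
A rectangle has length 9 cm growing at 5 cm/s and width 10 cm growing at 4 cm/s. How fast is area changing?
86 cm²/s

A = lw
dA/dt = w·dl/dt + l·dw/dt = 10·5 + 9·4 = 86 cm²/s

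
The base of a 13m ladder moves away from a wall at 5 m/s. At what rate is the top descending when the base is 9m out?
45√22/44 ≈ 4.797 m/s

x² + y² = 13²
2x·dx/dt + 2y·dy/dt = 0
dy/dt = -x/y · dx/dt = -9/(2√22) · 5 = -45√22/44 m/s
The top is descending at 45√22/44 ≈ 4.797 m/s.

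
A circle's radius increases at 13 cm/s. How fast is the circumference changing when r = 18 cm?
26π cm/s

C = 2πr
dC/dt = 2π · dr/dt = 2π · 13 = 26π cm/s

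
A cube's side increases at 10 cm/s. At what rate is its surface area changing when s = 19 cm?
2280 cm²/s

A = 6s²
dA/dt = 12s · ds/dt = 12·19·10 = 2280 cm²/s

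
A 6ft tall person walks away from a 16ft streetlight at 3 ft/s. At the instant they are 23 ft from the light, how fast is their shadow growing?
9/5 ft/s

By similar triangles: 16/(x+s) = 6/s
Solving: s = 6x/10
ds/dt = 6/10 · dx/dt = 3/5 · 3 = 9/5 ft/s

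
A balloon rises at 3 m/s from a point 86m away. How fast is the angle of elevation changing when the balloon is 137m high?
0.009861 rad/s

tan(θ) = y/86
sec²(θ) · dθ/dt = (1/86) · dy/dt
dθ/dt = cos²(θ)/86 · 3 = 86/(86² + 137²) · 3
dθ/dt = 0.009861 rad/s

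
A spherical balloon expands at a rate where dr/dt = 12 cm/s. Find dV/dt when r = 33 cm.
52272π cm³/s

V = (4/3)πr³
dV/dt = dV/dr · dr/dt = 4πr² · 12
At r = 33: dV/dt = 52272π cm³/s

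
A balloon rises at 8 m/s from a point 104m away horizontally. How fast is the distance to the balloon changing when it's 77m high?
616√16745/16745 ≈ 4.76 m/s

z² = 104² + y²
z = √(104² + 77²) = √16745
dz/dt = y/z · dy/dt = 77/√16745 · 8 = 616√16745/16745 ≈ 4.76 m/s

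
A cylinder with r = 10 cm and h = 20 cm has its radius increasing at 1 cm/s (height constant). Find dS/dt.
80π cm²/s

S = 2πrh + 2πr² (lateral + bases)
dS/dt = (2πh + 4πr)·dr/dt = (2π·20 + 4π·10)·1
= 80π cm²/s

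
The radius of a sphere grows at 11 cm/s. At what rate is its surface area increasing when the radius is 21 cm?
1848π cm²/s

S = 4πr²
dS/dt = dS/dr · dr/dt = 8πr · 11
At r = 21: dS/dt = 1848π cm²/s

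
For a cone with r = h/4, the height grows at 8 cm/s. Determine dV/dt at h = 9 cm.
81π/2 cm³/s

V = (1/3)π(h/4)²h = πh³/48
dV/dt = πh²/16 · 8
At h = 9: dV/dt = 81π/2 cm³/s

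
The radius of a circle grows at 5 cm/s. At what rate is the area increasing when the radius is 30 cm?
300π cm²/s

A = πr²
dA/dt = 2πr · dr/dt = 2π(30)(5) = 300π cm²/s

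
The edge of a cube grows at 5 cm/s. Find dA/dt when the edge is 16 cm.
960 cm²/s

A = 6s²
dA/dt = 12s · ds/dt = 12·16·5 = 960 cm²/s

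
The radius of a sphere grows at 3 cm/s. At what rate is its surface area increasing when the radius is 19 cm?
456π cm²/s

S = 4πr²
dS/dt = dS/dr · dr/dt = 8πr · 3
At r = 19: dS/dt = 456π cm²/s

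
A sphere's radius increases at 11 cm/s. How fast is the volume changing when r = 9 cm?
3564π cm³/s

V = (4/3)πr³
dV/dt = dV/dr · dr/dt = 4πr² · 11
At r = 9: dV/dt = 3564π cm³/s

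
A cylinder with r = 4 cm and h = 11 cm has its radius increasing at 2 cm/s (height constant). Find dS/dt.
76π cm²/s

S = 2πrh + 2πr² (lateral + bases)
dS/dt = (2πh + 4πr)·dr/dt = (2π·11 + 4π·4)·2
= 76π cm²/s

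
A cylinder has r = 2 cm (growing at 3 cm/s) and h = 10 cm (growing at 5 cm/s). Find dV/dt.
140π cm³/s

V = πr²h
dV/dt = 2πrh·dr/dt + πr²·dh/dt
= 2π(2)(10)(3) + π(2)²(5)
= 140π cm³/s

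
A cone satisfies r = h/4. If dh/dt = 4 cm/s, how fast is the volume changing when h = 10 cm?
25π cm³/s

V = (1/3)π(h/4)²h = πh³/48
dV/dt = πh²/16 · 4
At h = 10: dV/dt = 25π cm³/s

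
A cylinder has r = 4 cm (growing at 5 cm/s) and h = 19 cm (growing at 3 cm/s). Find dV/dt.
808π cm³/s

V = πr²h
dV/dt = 2πrh·dr/dt + πr²·dh/dt
= 2π(4)(19)(5) + π(4)²(3)
= 808π cm³/s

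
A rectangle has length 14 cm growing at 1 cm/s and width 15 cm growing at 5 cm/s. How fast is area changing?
85 cm²/s

A = lw
dA/dt = w·dl/dt + l·dw/dt = 15·1 + 14·5 = 85 cm²/s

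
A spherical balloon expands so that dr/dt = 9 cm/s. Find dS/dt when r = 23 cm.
1656π cm²/s

S = 4πr²
dS/dt = dS/dr · dr/dt = 8πr · 9
At r = 23: dS/dt = 1656π cm²/s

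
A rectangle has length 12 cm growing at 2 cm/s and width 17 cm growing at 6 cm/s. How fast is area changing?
106 cm²/s

A = lw
dA/dt = w·dl/dt + l·dw/dt = 17·2 + 12·6 = 106 cm²/s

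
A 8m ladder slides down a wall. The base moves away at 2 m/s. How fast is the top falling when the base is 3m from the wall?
6√55/55 ≈ 0.809 m/s

x² + y² = 8²
2x·dx/dt + 2y·dy/dt = 0
dy/dt = -x/y · dx/dt = -3/√55 · 2 = -6√55/55 m/s
The top is descending at 6√55/55 ≈ 0.809 m/s.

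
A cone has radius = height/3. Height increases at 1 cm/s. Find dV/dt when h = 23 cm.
529π/9 cm³/s

V = (1/3)π(h/3)²h = πh³/27
dV/dt = πh²/9 · 1
At h = 23: dV/dt = 529π/9 cm³/s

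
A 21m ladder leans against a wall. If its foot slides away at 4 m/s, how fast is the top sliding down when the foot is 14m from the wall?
8√5/5 ≈ 3.578 m/s

x² + y² = 21²
2x·dx/dt + 2y·dy/dt = 0
dy/dt = -x/y · dx/dt = -14/(7√5) · 4 = -8√5/5 m/s
The top is descending at 8√5/5 ≈ 3.578 m/s.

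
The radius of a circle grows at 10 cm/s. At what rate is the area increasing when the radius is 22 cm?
440π cm²/s

A = πr²
dA/dt = 2πr · dr/dt = 2π(22)(10) = 440π cm²/s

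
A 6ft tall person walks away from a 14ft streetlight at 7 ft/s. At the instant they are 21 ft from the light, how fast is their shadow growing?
21/4 ft/s

By similar triangles: 14/(x+s) = 6/s
Solving: s = 6x/8
ds/dt = 6/8 · dx/dt = 3/4 · 7 = 21/4 ft/s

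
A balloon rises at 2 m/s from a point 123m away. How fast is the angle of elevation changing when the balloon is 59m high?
0.013219 rad/s

tan(θ) = y/123
sec²(θ) · dθ/dt = (1/123) · dy/dt
dθ/dt = cos²(θ)/123 · 2 = 123/(123² + 59²) · 2
dθ/dt = 0.013219 rad/s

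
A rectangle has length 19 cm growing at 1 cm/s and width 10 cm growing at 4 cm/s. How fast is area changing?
86 cm²/s

A = lw
dA/dt = w·dl/dt + l·dw/dt = 10·1 + 19·4 = 86 cm²/s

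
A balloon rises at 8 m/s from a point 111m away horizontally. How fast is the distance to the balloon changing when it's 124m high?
992√27697/27697 ≈ 5.961 m/s

z² = 111² + y²
z = √(111² + 124²) = √27697
dz/dt = y/z · dy/dt = 124/√27697 · 8 = 992√27697/27697 ≈ 5.961 m/s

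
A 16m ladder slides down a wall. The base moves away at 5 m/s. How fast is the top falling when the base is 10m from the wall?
25√39/39 ≈ 4.003 m/s

x² + y² = 16²
2x·dx/dt + 2y·dy/dt = 0
dy/dt = -x/y · dx/dt = -10/(2√39) · 5 = -25√39/39 m/s
The top is descending at 25√39/39 ≈ 4.003 m/s.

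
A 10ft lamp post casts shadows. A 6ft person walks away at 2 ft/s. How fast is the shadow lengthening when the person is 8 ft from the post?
3 ft/s

By similar triangles: 10/(x+s) = 6/s
Solving: s = 6x/4
ds/dt = 6/4 · dx/dt = 3/2 · 2 = 3 ft/s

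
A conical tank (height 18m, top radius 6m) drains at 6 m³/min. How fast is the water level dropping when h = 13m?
54/(169π) ≈ 0.1017 m/min

r/h = 6/18, so r = (1/3)h
V = (1/3)πr²h = (1/3)π((1/3)h)²h = (1/27)πh³
dV/dh = (1/9)πh²
dh/dt = (dV/dt)/(dV/dh) = -6/((1/9)π·13²) = -54/(169π) m/min
The level is dropping at 54/(169π) ≈ 0.1017 m/min.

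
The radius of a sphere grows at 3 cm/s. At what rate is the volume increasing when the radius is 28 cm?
9408π cm³/s

V = (4/3)πr³
dV/dt = dV/dr · dr/dt = 4πr² · 3
At r = 28: dV/dt = 9408π cm³/s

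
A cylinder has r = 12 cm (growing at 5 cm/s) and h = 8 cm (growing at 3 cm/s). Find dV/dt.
1392π cm³/s

V = πr²h
dV/dt = 2πrh·dr/dt + πr²·dh/dt
= 2π(12)(8)(5) + π(12)²(3)
= 1392π cm³/s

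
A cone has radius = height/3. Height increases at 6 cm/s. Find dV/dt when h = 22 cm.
968π/3 cm³/s

V = (1/3)π(h/3)²h = πh³/27
dV/dt = πh²/9 · 6
At h = 22: dV/dt = 968π/3 cm³/s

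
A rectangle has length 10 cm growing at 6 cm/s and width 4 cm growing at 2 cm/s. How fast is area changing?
44 cm²/s

A = lw
dA/dt = w·dl/dt + l·dw/dt = 4·6 + 10·2 = 44 cm²/s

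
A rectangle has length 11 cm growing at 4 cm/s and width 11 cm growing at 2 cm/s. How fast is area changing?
66 cm²/s

A = lw
dA/dt = w·dl/dt + l·dw/dt = 11·4 + 11·2 = 66 cm²/s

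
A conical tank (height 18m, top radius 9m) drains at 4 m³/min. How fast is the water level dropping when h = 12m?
1/(9π) ≈ 0.03537 m/min

r/h = 9/18, so r = (1/2)h
V = (1/3)πr²h = (1/3)π((1/2)h)²h = (1/12)πh³
dV/dh = (1/4)πh²
dh/dt = (dV/dt)/(dV/dh) = -4/((1/4)π·12²) = -1/(9π) m/min
The level is dropping at 1/(9π) ≈ 0.03537 m/min.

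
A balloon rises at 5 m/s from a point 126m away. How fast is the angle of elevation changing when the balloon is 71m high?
0.030119 rad/s

tan(θ) = y/126
sec²(θ) · dθ/dt = (1/126) · dy/dt
dθ/dt = cos²(θ)/126 · 5 = 126/(126² + 71²) · 5
dθ/dt = 0.030119 rad/s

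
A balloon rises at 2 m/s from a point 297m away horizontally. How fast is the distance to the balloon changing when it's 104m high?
208√3961/19805 ≈ 0.661 m/s

z² = 297² + y²
z = √(297² + 104²) = 5√3961
dz/dt = y/z · dy/dt = 104/(5√3961) · 2 = 208√3961/19805 ≈ 0.661 m/s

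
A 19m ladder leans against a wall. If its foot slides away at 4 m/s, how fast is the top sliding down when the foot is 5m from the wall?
5√21/21 ≈ 1.091 m/s

x² + y² = 19²
2x·dx/dt + 2y·dy/dt = 0
dy/dt = -x/y · dx/dt = -5/(4√21) · 4 = -5√21/21 m/s
The top is descending at 5√21/21 ≈ 1.091 m/s.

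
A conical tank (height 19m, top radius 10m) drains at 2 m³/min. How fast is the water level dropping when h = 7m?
361/(2450π) ≈ 0.0469 m/min

r/h = 10/19, so r = (10/19)h
V = (1/3)πr²h = (1/3)π((10/19)h)²h = (100/1083)πh³
dV/dh = (100/361)πh²
dh/dt = (dV/dt)/(dV/dh) = -2/((100/361)π·7²) = -361/(2450π) m/min
The level is dropping at 361/(2450π) ≈ 0.0469 m/min.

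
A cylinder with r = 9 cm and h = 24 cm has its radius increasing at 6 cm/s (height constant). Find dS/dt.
504π cm²/s

S = 2πrh + 2πr² (lateral + bases)
dS/dt = (2πh + 4πr)·dr/dt = (2π·24 + 4π·9)·6
= 504π cm²/s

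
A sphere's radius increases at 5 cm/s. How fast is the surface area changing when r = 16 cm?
640π cm²/s

S = 4πr²
dS/dt = dS/dr · dr/dt = 8πr · 5
At r = 16: dS/dt = 640π cm²/s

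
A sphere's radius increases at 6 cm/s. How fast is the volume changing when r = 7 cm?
1176π cm³/s

V = (4/3)πr³
dV/dt = dV/dr · dr/dt = 4πr² · 6
At r = 7: dV/dt = 1176π cm³/s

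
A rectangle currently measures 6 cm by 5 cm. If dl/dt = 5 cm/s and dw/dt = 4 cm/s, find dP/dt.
18 cm/s

P = 2(l + w)
dP/dt = 2(dl/dt + dw/dt) = 2(5 + 4) = 18 cm/s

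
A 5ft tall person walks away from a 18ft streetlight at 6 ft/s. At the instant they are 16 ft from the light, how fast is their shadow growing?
30/13 ft/s

By similar triangles: 18/(x+s) = 5/s
Solving: s = 5x/13
ds/dt = 5/13 · dx/dt = 5/13 · 6 = 30/13 ft/s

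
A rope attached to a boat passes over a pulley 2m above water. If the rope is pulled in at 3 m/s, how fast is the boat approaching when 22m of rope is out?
11√30/20 ≈ 3.012 m/s

rope² = x² + 2²
x = √(22² - 2²) = 4√30
dx/dt = (rope/x) · d(rope)/dt = (22/(4√30)) · (-3) = -11√30/20 m/s
The boat approaches at 11√30/20 ≈ 3.012 m/s.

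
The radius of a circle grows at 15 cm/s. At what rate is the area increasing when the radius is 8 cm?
240π cm²/s

A = πr²
dA/dt = 2πr · dr/dt = 2π(8)(15) = 240π cm²/s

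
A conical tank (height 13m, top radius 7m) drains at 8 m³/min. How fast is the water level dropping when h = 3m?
1352/(441π) ≈ 0.9759 m/min

r/h = 7/13, so r = (7/13)h
V = (1/3)πr²h = (1/3)π((7/13)h)²h = (49/507)πh³
dV/dh = (49/169)πh²
dh/dt = (dV/dt)/(dV/dh) = -8/((49/169)π·3²) = -1352/(441π) m/min
The level is dropping at 1352/(441π) ≈ 0.9759 m/min.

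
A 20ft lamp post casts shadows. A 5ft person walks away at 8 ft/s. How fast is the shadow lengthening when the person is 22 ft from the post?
8/3 ft/s

By similar triangles: 20/(x+s) = 5/s
Solving: s = 5x/15
ds/dt = 5/15 · dx/dt = 1/3 · 8 = 8/3 ft/s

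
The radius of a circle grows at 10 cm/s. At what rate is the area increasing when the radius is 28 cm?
560π cm²/s

A = πr²
dA/dt = 2πr · dr/dt = 2π(28)(10) = 560π cm²/s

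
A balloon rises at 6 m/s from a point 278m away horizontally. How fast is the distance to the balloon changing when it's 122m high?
183√23042/11521 ≈ 2.411 m/s

z² = 278² + y²
z = √(278² + 122²) = 2√23042
dz/dt = y/z · dy/dt = 122/(2√23042) · 6 = 183√23042/11521 ≈ 2.411 m/s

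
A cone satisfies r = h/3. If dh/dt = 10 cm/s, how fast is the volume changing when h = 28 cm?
7840π/9 cm³/s

V = (1/3)π(h/3)²h = πh³/27
dV/dt = πh²/9 · 10
At h = 28: dV/dt = 7840π/9 cm³/s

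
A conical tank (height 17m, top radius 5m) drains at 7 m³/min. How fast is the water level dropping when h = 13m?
2023/(4225π) ≈ 0.1524 m/min

r/h = 5/17, so r = (5/17)h
V = (1/3)πr²h = (1/3)π((5/17)h)²h = (25/867)πh³
dV/dh = (25/289)πh²
dh/dt = (dV/dt)/(dV/dh) = -7/((25/289)π·13²) = -2023/(4225π) m/min
The level is dropping at 2023/(4225π) ≈ 0.1524 m/min.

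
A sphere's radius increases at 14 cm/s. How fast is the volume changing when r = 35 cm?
68600π cm³/s

V = (4/3)πr³
dV/dt = dV/dr · dr/dt = 4πr² · 14
At r = 35: dV/dt = 68600π cm³/s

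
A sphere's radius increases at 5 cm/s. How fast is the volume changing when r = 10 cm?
2000π cm³/s

V = (4/3)πr³
dV/dt = dV/dr · dr/dt = 4πr² · 5
At r = 10: dV/dt = 2000π cm³/s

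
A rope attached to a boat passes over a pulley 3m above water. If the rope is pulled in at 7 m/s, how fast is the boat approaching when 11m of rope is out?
11√7/4 ≈ 7.276 m/s

rope² = x² + 3²
x = √(11² - 3²) = 4√7
dx/dt = (rope/x) · d(rope)/dt = (11/(4√7)) · (-7) = -11√7/4 m/s
The boat approaches at 11√7/4 ≈ 7.276 m/s.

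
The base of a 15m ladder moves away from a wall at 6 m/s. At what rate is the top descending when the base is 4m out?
24√209/209 ≈ 1.66 m/s

x² + y² = 15²
2x·dx/dt + 2y·dy/dt = 0
dy/dt = -x/y · dx/dt = -4/√209 · 6 = -24√209/209 m/s
The top is descending at 24√209/209 ≈ 1.66 m/s.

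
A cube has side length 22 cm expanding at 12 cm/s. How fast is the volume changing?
17424 cm³/s

V = s³
dV/dt = 3s² · ds/dt = 3·22²·12 = 17424 cm³/s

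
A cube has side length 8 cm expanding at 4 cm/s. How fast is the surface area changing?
384 cm²/s

A = 6s²
dA/dt = 12s · ds/dt = 12·8·4 = 384 cm²/s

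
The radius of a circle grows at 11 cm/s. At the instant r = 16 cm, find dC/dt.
22π cm/s

C = 2πr
dC/dt = 2π · dr/dt = 2π · 11 = 22π cm/s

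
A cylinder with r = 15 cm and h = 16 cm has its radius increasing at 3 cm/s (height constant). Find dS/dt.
276π cm²/s

S = 2πrh + 2πr² (lateral + bases)
dS/dt = (2πh + 4πr)·dr/dt = (2π·16 + 4π·15)·3
= 276π cm²/s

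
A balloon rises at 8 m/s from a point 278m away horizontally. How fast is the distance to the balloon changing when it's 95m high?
760√86309/86309 ≈ 2.587 m/s

z² = 278² + y²
z = √(278² + 95²) = √86309
dz/dt = y/z · dy/dt = 95/√86309 · 8 = 760√86309/86309 ≈ 2.587 m/s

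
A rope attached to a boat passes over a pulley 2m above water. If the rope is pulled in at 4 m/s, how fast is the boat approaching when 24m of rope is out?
48√143/143 ≈ 4.014 m/s

rope² = x² + 2²
x = √(24² - 2²) = 2√143
dx/dt = (rope/x) · d(rope)/dt = (24/(2√143)) · (-4) = -48√143/143 m/s
The boat approaches at 48√143/143 ≈ 4.014 m/s.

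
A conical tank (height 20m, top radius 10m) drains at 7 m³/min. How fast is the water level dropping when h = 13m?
28/(169π) ≈ 0.05274 m/min

r/h = 10/20, so r = (1/2)h
V = (1/3)πr²h = (1/3)π((1/2)h)²h = (1/12)πh³
dV/dh = (1/4)πh²
dh/dt = (dV/dt)/(dV/dh) = -7/((1/4)π·13²) = -28/(169π) m/min
The level is dropping at 28/(169π) ≈ 0.05274 m/min.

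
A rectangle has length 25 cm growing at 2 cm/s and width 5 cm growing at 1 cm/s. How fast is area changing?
35 cm²/s

A = lw
dA/dt = w·dl/dt + l·dw/dt = 5·2 + 25·1 = 35 cm²/s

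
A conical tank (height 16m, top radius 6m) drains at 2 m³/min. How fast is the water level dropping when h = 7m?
128/(441π) ≈ 0.09239 m/min

r/h = 6/16, so r = (3/8)h
V = (1/3)πr²h = (1/3)π((3/8)h)²h = (3/64)πh³
dV/dh = (9/64)πh²
dh/dt = (dV/dt)/(dV/dh) = -2/((9/64)π·7²) = -128/(441π) m/min
The level is dropping at 128/(441π) ≈ 0.09239 m/min.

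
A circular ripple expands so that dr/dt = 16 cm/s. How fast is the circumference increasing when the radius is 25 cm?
32π cm/s

C = 2πr
dC/dt = 2π · dr/dt = 2π · 16 = 32π cm/s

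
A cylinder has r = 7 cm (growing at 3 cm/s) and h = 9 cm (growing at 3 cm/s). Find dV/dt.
525π cm³/s

V = πr²h
dV/dt = 2πrh·dr/dt + πr²·dh/dt
= 2π(7)(9)(3) + π(7)²(3)
= 525π cm³/s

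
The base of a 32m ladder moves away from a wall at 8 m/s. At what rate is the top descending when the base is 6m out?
24√247/247 ≈ 1.527 m/s

x² + y² = 32²
2x·dx/dt + 2y·dy/dt = 0
dy/dt = -x/y · dx/dt = -6/(2√247) · 8 = -24√247/247 m/s
The top is descending at 24√247/247 ≈ 1.527 m/s.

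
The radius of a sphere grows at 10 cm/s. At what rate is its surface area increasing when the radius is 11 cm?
880π cm²/s

S = 4πr²
dS/dt = dS/dr · dr/dt = 8πr · 10
At r = 11: dS/dt = 880π cm²/s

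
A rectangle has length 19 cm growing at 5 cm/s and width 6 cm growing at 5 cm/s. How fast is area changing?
125 cm²/s

A = lw
dA/dt = w·dl/dt + l·dw/dt = 6·5 + 19·5 = 125 cm²/s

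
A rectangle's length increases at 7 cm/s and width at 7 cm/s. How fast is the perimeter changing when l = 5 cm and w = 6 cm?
28 cm/s

P = 2(l + w)
dP/dt = 2(dl/dt + dw/dt) = 2(7 + 7) = 28 cm/s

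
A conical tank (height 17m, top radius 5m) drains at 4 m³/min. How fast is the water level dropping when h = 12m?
289/(900π) ≈ 0.1022 m/min

r/h = 5/17, so r = (5/17)h
V = (1/3)πr²h = (1/3)π((5/17)h)²h = (25/867)πh³
dV/dh = (25/289)πh²
dh/dt = (dV/dt)/(dV/dh) = -4/((25/289)π·12²) = -289/(900π) m/min
The level is dropping at 289/(900π) ≈ 0.1022 m/min.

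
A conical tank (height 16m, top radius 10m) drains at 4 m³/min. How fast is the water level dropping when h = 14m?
64/(1225π) ≈ 0.01663 m/min

r/h = 10/16, so r = (5/8)h
V = (1/3)πr²h = (1/3)π((5/8)h)²h = (25/192)πh³
dV/dh = (25/64)πh²
dh/dt = (dV/dt)/(dV/dh) = -4/((25/64)π·14²) = -64/(1225π) m/min
The level is dropping at 64/(1225π) ≈ 0.01663 m/min.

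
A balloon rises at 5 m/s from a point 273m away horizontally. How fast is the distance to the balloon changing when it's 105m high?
25√194/194 ≈ 1.795 m/s

z² = 273² + y²
z = √(273² + 105²) = 21√194
dz/dt = y/z · dy/dt = 105/(21√194) · 5 = 25√194/194 ≈ 1.795 m/s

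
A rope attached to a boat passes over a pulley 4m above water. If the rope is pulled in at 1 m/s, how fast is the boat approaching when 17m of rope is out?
17√273/273 ≈ 1.029 m/s

rope² = x² + 4²
x = √(17² - 4²) = √273
dx/dt = (rope/x) · d(rope)/dt = (17/√273) · (-1) = -17√273/273 m/s
The boat approaches at 17√273/273 ≈ 1.029 m/s.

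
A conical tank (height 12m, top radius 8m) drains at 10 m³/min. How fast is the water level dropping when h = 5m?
9/(10π) ≈ 0.2865 m/min

r/h = 8/12, so r = (2/3)h
V = (1/3)πr²h = (1/3)π((2/3)h)²h = (4/27)πh³
dV/dh = (4/9)πh²
dh/dt = (dV/dt)/(dV/dh) = -10/((4/9)π·5²) = -9/(10π) m/min
The level is dropping at 9/(10π) ≈ 0.2865 m/min.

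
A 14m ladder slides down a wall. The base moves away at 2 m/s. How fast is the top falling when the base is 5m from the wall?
10√19/57 ≈ 0.7647 m/s

x² + y² = 14²
2x·dx/dt + 2y·dy/dt = 0
dy/dt = -x/y · dx/dt = -5/(3√19) · 2 = -10√19/57 m/s
The top is descending at 10√19/57 ≈ 0.7647 m/s.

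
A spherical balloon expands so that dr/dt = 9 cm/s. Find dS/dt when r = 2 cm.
144π cm²/s

S = 4πr²
dS/dt = dS/dr · dr/dt = 8πr · 9
At r = 2: dS/dt = 144π cm²/s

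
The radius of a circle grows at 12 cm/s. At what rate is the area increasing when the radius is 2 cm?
48π cm²/s

A = πr²
dA/dt = 2πr · dr/dt = 2π(2)(12) = 48π cm²/s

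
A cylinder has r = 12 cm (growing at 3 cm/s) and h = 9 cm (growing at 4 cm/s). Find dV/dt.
1224π cm³/s

V = πr²h
dV/dt = 2πrh·dr/dt + πr²·dh/dt
= 2π(12)(9)(3) + π(12)²(4)
= 1224π cm³/s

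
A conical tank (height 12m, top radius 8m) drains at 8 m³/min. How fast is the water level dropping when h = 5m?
18/(25π) ≈ 0.2292 m/min

r/h = 8/12, so r = (2/3)h
V = (1/3)πr²h = (1/3)π((2/3)h)²h = (4/27)πh³
dV/dh = (4/9)πh²
dh/dt = (dV/dt)/(dV/dh) = -8/((4/9)π·5²) = -18/(25π) m/min
The level is dropping at 18/(25π) ≈ 0.2292 m/min.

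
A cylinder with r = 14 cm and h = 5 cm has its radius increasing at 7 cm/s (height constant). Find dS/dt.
462π cm²/s

S = 2πrh + 2πr² (lateral + bases)
dS/dt = (2πh + 4πr)·dr/dt = (2π·5 + 4π·14)·7
= 462π cm²/s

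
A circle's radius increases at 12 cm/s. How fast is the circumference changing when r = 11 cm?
24π cm/s

C = 2πr
dC/dt = 2π · dr/dt = 2π · 12 = 24π cm/s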